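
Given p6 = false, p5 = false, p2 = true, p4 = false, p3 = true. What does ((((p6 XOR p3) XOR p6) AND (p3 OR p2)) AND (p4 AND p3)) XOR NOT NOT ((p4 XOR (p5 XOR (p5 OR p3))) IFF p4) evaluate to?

p6 XOR p3 = false XOR true = true
(p6 XOR p3) XOR p6 = true XOR false = true
p3 OR p2 = true OR true = true
((p6 XOR p3) XOR p6) AND (p3 OR p2) = true AND true = true
p4 AND p3 = false AND true = false
(((p6 XOR p3) XOR p6) AND (p3 OR p2)) AND (p4 AND p3) = true AND false = false
p5 OR p3 = false OR true = true
p5 XOR (p5 OR p3) = false XOR true = true
p4 XOR (p5 XOR (p5 OR p3)) = false XOR true = true
(p4 XOR (p5 XOR (p5 OR p3))) IFF p4 = true IFF false = false
NOT ((p4 XOR (p5 XOR (p5 OR p3))) IFF p4) = NOT false = true
NOT NOT ((p4 XOR (p5 XOR (p5 OR p3))) IFF p4) = NOT true = false
((((p6 XOR p3) XOR p6) AND (p3 OR p2)) AND (p4 AND p3)) XOR NOT NOT ((p4 XOR (p5 XOR (p5 OR p3))) IFF p4) = false XOR false = false

false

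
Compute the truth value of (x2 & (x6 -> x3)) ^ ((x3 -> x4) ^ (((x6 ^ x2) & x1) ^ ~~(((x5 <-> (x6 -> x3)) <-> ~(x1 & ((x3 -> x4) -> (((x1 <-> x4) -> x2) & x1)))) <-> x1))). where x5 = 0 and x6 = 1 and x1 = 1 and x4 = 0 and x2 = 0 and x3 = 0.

0

x6 -> x3 = 1 -> 0 = 0
x2 & (x6 -> x3) = 0 & 0 = 0
x3 -> x4 = 0 -> 0 = 1
x6 ^ x2 = 1 ^ 0 = 1
(x6 ^ x2) & x1 = 1 & 1 = 1
x6 -> x3 = 1 -> 0 = 0
x5 <-> (x6 -> x3) = 0 <-> 0 = 1
x3 -> x4 = 0 -> 0 = 1
x1 <-> x4 = 1 <-> 0 = 0
(x1 <-> x4) -> x2 = 0 -> 0 = 1
((x1 <-> x4) -> x2) & x1 = 1 & 1 = 1
(x3 -> x4) -> (((x1 <-> x4) -> x2) & x1) = 1 -> 1 = 1
x1 & ((x3 -> x4) -> (((x1 <-> x4) -> x2) & x1)) = 1 & 1 = 1
~(x1 & ((x3 -> x4) -> (((x1 <-> x4) -> x2) & x1))) = ~1 = 0
(x5 <-> (x6 -> x3)) <-> ~(x1 & ((x3 -> x4) -> (((x1 <-> x4) -> x2) & x1))) = 1 <-> 0 = 0
((x5 <-> (x6 -> x3)) <-> ~(x1 & ((x3 -> x4) -> (((x1 <-> x4) -> x2) & x1)))) <-> x1 = 0 <-> 1 = 0
~(((x5 <-> (x6 -> x3)) <-> ~(x1 & ((x3 -> x4) -> (((x1 <-> x4) -> x2) & x1)))) <-> x1) = ~0 = 1
~~(((x5 <-> (x6 -> x3)) <-> ~(x1 & ((x3 -> x4) -> (((x1 <-> x4) -> x2) & x1)))) <-> x1) = ~1 = 0
((x6 ^ x2) & x1) ^ ~~(((x5 <-> (x6 -> x3)) <-> ~(x1 & ((x3 -> x4) -> (((x1 <-> x4) -> x2) & x1)))) <-> x1) = 1 ^ 0 = 1
(x3 -> x4) ^ (((x6 ^ x2) & x1) ^ ~~(((x5 <-> (x6 -> x3)) <-> ~(x1 & ((x3 -> x4) -> (((x1 <-> x4) -> x2) & x1)))) <-> x1)) = 1 ^ 1 = 0
(x2 & (x6 -> x3)) ^ ((x3 -> x4) ^ (((x6 ^ x2) & x1) ^ ~~(((x5 <-> (x6 -> x3)) <-> ~(x1 & ((x3 -> x4) -> (((x1 <-> x4) -> x2) & x1)))) <-> x1))) = 0 ^ 0 = 0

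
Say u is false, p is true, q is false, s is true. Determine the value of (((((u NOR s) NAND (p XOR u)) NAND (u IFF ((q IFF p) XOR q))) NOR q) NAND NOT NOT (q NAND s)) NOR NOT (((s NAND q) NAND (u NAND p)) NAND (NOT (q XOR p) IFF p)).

Substituting u=False, p=True, q=False, s=True:
u NOR s = False NOR True = False
p XOR u = True XOR False = True
(u NOR s) NAND (p XOR u) = False NAND True = True
q IFF p = False IFF True = False
(q IFF p) XOR q = False XOR False = False
u IFF ((q IFF p) XOR q) = False IFF False = True
((u NOR s) NAND (p XOR u)) NAND (u IFF ((q IFF p) XOR q)) = True NAND True = False
(((u NOR s) NAND (p XOR u)) NAND (u IFF ((q IFF p) XOR q))) NOR q = False NOR False = True
q NAND s = False NAND True = True
NOT (q NAND s) = NOT True = False
NOT NOT (q NAND s) = NOT False = True
((((u NOR s) NAND (p XOR u)) NAND (u IFF ((q IFF p) XOR q))) NOR q) NAND NOT NOT (q NAND s) = True NAND True = False
s NAND q = True NAND False = True
u NAND p = False NAND True = True
(s NAND q) NAND (u NAND p) = True NAND True = False
q XOR p = False XOR True = True
NOT (q XOR p) = NOT True = False
NOT (q XOR p) IFF p = False IFF True = False
((s NAND q) NAND (u NAND p)) NAND (NOT (q XOR p) IFF p) = False NAND False = True
NOT (((s NAND q) NAND (u NAND p)) NAND (NOT (q XOR p) IFF p)) = NOT True = False
(((((u NOR s) NAND (p XOR u)) NAND (u IFF ((q IFF p) XOR q))) NOR q) NAND NOT NOT (q NAND s)) NOR NOT (((s NAND q) NAND (u NAND p)) NAND (NOT (q XOR p) IFF p)) = False NOR False = True

True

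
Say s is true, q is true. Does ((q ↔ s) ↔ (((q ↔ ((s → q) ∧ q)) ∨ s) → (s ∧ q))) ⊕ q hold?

q ↔ s = T ↔ T = T
s → q = T → T = T
(s → q) ∧ q = T ∧ T = T
q ↔ ((s → q) ∧ q) = T ↔ T = T
(q ↔ ((s → q) ∧ q)) ∨ s = T ∨ T = T
s ∧ q = T ∧ T = T
((q ↔ ((s → q) ∧ q)) ∨ s) → (s ∧ q) = T → T = T
(q ↔ s) ↔ (((q ↔ ((s → q) ∧ q)) ∨ s) → (s ∧ q)) = T ↔ T = T
((q ↔ s) ↔ (((q ↔ ((s → q) ∧ q)) ∨ s) → (s ∧ q))) ⊕ q = T ⊕ T = F

F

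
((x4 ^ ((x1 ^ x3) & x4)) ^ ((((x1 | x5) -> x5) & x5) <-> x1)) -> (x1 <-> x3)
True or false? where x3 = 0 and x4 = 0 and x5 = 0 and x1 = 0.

x1 ^ x3 = 0 ^ 0 = 0
(x1 ^ x3) & x4 = 0 & 0 = 0
x4 ^ ((x1 ^ x3) & x4) = 0 ^ 0 = 0
x1 | x5 = 0 | 0 = 0
(x1 | x5) -> x5 = 0 -> 0 = 1
((x1 | x5) -> x5) & x5 = 1 & 0 = 0
(((x1 | x5) -> x5) & x5) <-> x1 = 0 <-> 0 = 1
(x4 ^ ((x1 ^ x3) & x4)) ^ ((((x1 | x5) -> x5) & x5) <-> x1) = 0 ^ 1 = 1
x1 <-> x3 = 0 <-> 0 = 1
((x4 ^ ((x1 ^ x3) & x4)) ^ ((((x1 | x5) -> x5) & x5) <-> x1)) -> (x1 <-> x3) = 1 -> 1 = 1

1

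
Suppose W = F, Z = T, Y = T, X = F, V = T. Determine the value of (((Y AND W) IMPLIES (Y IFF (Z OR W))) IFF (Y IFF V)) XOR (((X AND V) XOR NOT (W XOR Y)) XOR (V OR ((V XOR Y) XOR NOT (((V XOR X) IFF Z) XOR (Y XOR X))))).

F

Y AND W = T AND F = F
Z OR W = T OR F = T
Y IFF (Z OR W) = T IFF T = T
(Y AND W) IMPLIES (Y IFF (Z OR W)) = F IMPLIES T = T
Y IFF V = T IFF T = T
((Y AND W) IMPLIES (Y IFF (Z OR W))) IFF (Y IFF V) = T IFF T = T
X AND V = F AND T = F
W XOR Y = F XOR T = T
NOT (W XOR Y) = NOT T = F
(X AND V) XOR NOT (W XOR Y) = F XOR F = F
V XOR Y = T XOR T = F
V XOR X = T XOR F = T
(V XOR X) IFF Z = T IFF T = T
Y XOR X = T XOR F = T
((V XOR X) IFF Z) XOR (Y XOR X) = T XOR T = F
NOT (((V XOR X) IFF Z) XOR (Y XOR X)) = NOT F = T
(V XOR Y) XOR NOT (((V XOR X) IFF Z) XOR (Y XOR X)) = F XOR T = T
V OR ((V XOR Y) XOR NOT (((V XOR X) IFF Z) XOR (Y XOR X))) = T OR T = T
((X AND V) XOR NOT (W XOR Y)) XOR (V OR ((V XOR Y) XOR NOT (((V XOR X) IFF Z) XOR (Y XOR X)))) = F XOR T = T
(((Y AND W) IMPLIES (Y IFF (Z OR W))) IFF (Y IFF V)) XOR (((X AND V) XOR NOT (W XOR Y)) XOR (V OR ((V XOR Y) XOR NOT (((V XOR X) IFF Z) XOR (Y XOR X))))) = T XOR T = F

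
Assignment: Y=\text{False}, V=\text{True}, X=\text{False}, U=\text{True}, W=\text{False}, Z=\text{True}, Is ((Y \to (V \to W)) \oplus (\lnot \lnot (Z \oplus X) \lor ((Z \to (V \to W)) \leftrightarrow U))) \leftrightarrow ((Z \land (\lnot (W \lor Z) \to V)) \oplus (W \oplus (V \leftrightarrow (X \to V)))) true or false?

\text{True}

Substituting Y=\text{False}, V=\text{True}, X=\text{False}, U=\text{True}, W=\text{False}, Z=\text{True}:
V \to W = \text{True} \to \text{False} = \text{False}
Y \to (V \to W) = \text{False} \to \text{False} = \text{True}
Z \oplus X = \text{True} \oplus \text{False} = \text{True}
\lnot (Z \oplus X) = \lnot \text{True} = \text{False}
\lnot \lnot (Z \oplus X) = \lnot \text{False} = \text{True}
V \to W = \text{True} \to \text{False} = \text{False}
Z \to (V \to W) = \text{True} \to \text{False} = \text{False}
(Z \to (V \to W)) \leftrightarrow U = \text{False} \leftrightarrow \text{True} = \text{False}
\lnot \lnot (Z \oplus X) \lor ((Z \to (V \to W)) \leftrightarrow U) = \text{True} \lor \text{False} = \text{True}
(Y \to (V \to W)) \oplus (\lnot \lnot (Z \oplus X) \lor ((Z \to (V \to W)) \leftrightarrow U)) = \text{True} \oplus \text{True} = \text{False}
W \lor Z = \text{False} \lor \text{True} = \text{True}
\lnot (W \lor Z) = \lnot \text{True} = \text{False}
\lnot (W \lor Z) \to V = \text{False} \to \text{True} = \text{True}
Z \land (\lnot (W \lor Z) \to V) = \text{True} \land \text{True} = \text{True}
X \to V = \text{False} \to \text{True} = \text{True}
V \leftrightarrow (X \to V) = \text{True} \leftrightarrow \text{True} = \text{True}
W \oplus (V \leftrightarrow (X \to V)) = \text{False} \oplus \text{True} = \text{True}
(Z \land (\lnot (W \lor Z) \to V)) \oplus (W \oplus (V \leftrightarrow (X \to V))) = \text{True} \oplus \text{True} = \text{False}
((Y \to (V \to W)) \oplus (\lnot \lnot (Z \oplus X) \lor ((Z \to (V \to W)) \leftrightarrow U))) \leftrightarrow ((Z \land (\lnot (W \lor Z) \to V)) \oplus (W \oplus (V \leftrightarrow (X \to V)))) = \text{False} \leftrightarrow \text{False} = \text{True}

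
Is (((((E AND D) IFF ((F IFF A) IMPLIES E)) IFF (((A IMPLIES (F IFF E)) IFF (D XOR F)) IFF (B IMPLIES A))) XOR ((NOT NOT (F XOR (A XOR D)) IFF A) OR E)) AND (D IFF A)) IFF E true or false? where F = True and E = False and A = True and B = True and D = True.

E AND D = False AND True = False
F IFF A = True IFF True = True
(F IFF A) IMPLIES E = True IMPLIES False = False
(E AND D) IFF ((F IFF A) IMPLIES E) = False IFF False = True
F IFF E = True IFF False = False
A IMPLIES (F IFF E) = True IMPLIES False = False
D XOR F = True XOR True = False
(A IMPLIES (F IFF E)) IFF (D XOR F) = False IFF False = True
B IMPLIES A = True IMPLIES True = True
((A IMPLIES (F IFF E)) IFF (D XOR F)) IFF (B IMPLIES A) = True IFF True = True
((E AND D) IFF ((F IFF A) IMPLIES E)) IFF (((A IMPLIES (F IFF E)) IFF (D XOR F)) IFF (B IMPLIES A)) = True IFF True = True
A XOR D = True XOR True = False
F XOR (A XOR D) = True XOR False = True
NOT (F XOR (A XOR D)) = NOT True = False
NOT NOT (F XOR (A XOR D)) = NOT False = True
NOT NOT (F XOR (A XOR D)) IFF A = True IFF True = True
(NOT NOT (F XOR (A XOR D)) IFF A) OR E = True OR False = True
(((E AND D) IFF ((F IFF A) IMPLIES E)) IFF (((A IMPLIES (F IFF E)) IFF (D XOR F)) IFF (B IMPLIES A))) XOR ((NOT NOT (F XOR (A XOR D)) IFF A) OR E) = True XOR True = False
D IFF A = True IFF True = True
((((E AND D) IFF ((F IFF A) IMPLIES E)) IFF (((A IMPLIES (F IFF E)) IFF (D XOR F)) IFF (B IMPLIES A))) XOR ((NOT NOT (F XOR (A XOR D)) IFF A) OR E)) AND (D IFF A) = False AND True = False
(((((E AND D) IFF ((F IFF A) IMPLIES E)) IFF (((A IMPLIES (F IFF E)) IFF (D XOR F)) IFF (B IMPLIES A))) XOR ((NOT NOT (F XOR (A XOR D)) IFF A) OR E)) AND (D IFF A)) IFF E = False IFF False = True

True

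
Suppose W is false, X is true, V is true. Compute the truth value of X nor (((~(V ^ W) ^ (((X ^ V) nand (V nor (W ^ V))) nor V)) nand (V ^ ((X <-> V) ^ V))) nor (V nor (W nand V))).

0

V ^ W = 1 ^ 0 = 1
~(V ^ W) = ~1 = 0
X ^ V = 1 ^ 1 = 0
W ^ V = 0 ^ 1 = 1
V nor (W ^ V) = 1 nor 1 = 0
(X ^ V) nand (V nor (W ^ V)) = 0 nand 0 = 1
((X ^ V) nand (V nor (W ^ V))) nor V = 1 nor 1 = 0
~(V ^ W) ^ (((X ^ V) nand (V nor (W ^ V))) nor V) = 0 ^ 0 = 0
X <-> V = 1 <-> 1 = 1
(X <-> V) ^ V = 1 ^ 1 = 0
V ^ ((X <-> V) ^ V) = 1 ^ 0 = 1
(~(V ^ W) ^ (((X ^ V) nand (V nor (W ^ V))) nor V)) nand (V ^ ((X <-> V) ^ V)) = 0 nand 1 = 1
W nand V = 0 nand 1 = 1
V nor (W nand V) = 1 nor 1 = 0
((~(V ^ W) ^ (((X ^ V) nand (V nor (W ^ V))) nor V)) nand (V ^ ((X <-> V) ^ V))) nor (V nor (W nand V)) = 1 nor 0 = 0
X nor (((~(V ^ W) ^ (((X ^ V) nand (V nor (W ^ V))) nor V)) nand (V ^ ((X <-> V) ^ V))) nor (V nor (W nand V))) = 1 nor 0 = 0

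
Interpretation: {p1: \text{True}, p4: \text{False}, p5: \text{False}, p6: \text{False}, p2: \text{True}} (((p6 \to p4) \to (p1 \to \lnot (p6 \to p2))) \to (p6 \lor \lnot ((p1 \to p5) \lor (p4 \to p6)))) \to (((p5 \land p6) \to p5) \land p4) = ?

p6 \to p4 = \text{False} \to \text{False} = \text{True}
p6 \to p2 = \text{False} \to \text{True} = \text{True}
\lnot (p6 \to p2) = \lnot \text{True} = \text{False}
p1 \to \lnot (p6 \to p2) = \text{True} \to \text{False} = \text{False}
(p6 \to p4) \to (p1 \to \lnot (p6 \to p2)) = \text{True} \to \text{False} = \text{False}
p1 \to p5 = \text{True} \to \text{False} = \text{False}
p4 \to p6 = \text{False} \to \text{False} = \text{True}
(p1 \to p5) \lor (p4 \to p6) = \text{False} \lor \text{True} = \text{True}
\lnot ((p1 \to p5) \lor (p4 \to p6)) = \lnot \text{True} = \text{False}
p6 \lor \lnot ((p1 \to p5) \lor (p4 \to p6)) = \text{False} \lor \text{False} = \text{False}
((p6 \to p4) \to (p1 \to \lnot (p6 \to p2))) \to (p6 \lor \lnot ((p1 \to p5) \lor (p4 \to p6))) = \text{False} \to \text{False} = \text{True}
p5 \land p6 = \text{False} \land \text{False} = \text{False}
(p5 \land p6) \to p5 = \text{False} \to \text{False} = \text{True}
((p5 \land p6) \to p5) \land p4 = \text{True} \land \text{False} = \text{False}
(((p6 \to p4) \to (p1 \to \lnot (p6 \to p2))) \to (p6 \lor \lnot ((p1 \to p5) \lor (p4 \to p6)))) \to (((p5 \land p6) \to p5) \land p4) = \text{True} \to \text{False} = \text{False}

\text{False}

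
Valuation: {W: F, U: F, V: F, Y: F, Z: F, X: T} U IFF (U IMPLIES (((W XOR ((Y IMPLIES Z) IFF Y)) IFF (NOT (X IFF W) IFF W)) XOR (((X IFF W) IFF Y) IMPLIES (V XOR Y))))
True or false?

Substituting W=F, U=F, V=F, Y=F, Z=F, X=T:
Y IMPLIES Z = F IMPLIES F = T
(Y IMPLIES Z) IFF Y = T IFF F = F
W XOR ((Y IMPLIES Z) IFF Y) = F XOR F = F
X IFF W = T IFF F = F
NOT (X IFF W) = NOT F = T
NOT (X IFF W) IFF W = T IFF F = F
(W XOR ((Y IMPLIES Z) IFF Y)) IFF (NOT (X IFF W) IFF W) = F IFF F = T
X IFF W = T IFF F = F
(X IFF W) IFF Y = F IFF F = T
V XOR Y = F XOR F = F
((X IFF W) IFF Y) IMPLIES (V XOR Y) = T IMPLIES F = F
((W XOR ((Y IMPLIES Z) IFF Y)) IFF (NOT (X IFF W) IFF W)) XOR (((X IFF W) IFF Y) IMPLIES (V XOR Y)) = T XOR F = T
U IMPLIES (((W XOR ((Y IMPLIES Z) IFF Y)) IFF (NOT (X IFF W) IFF W)) XOR (((X IFF W) IFF Y) IMPLIES (V XOR Y))) = F IMPLIES T = T
U IFF (U IMPLIES (((W XOR ((Y IMPLIES Z) IFF Y)) IFF (NOT (X IFF W) IFF W)) XOR (((X IFF W) IFF Y) IMPLIES (V XOR Y)))) = F IFF T = F

F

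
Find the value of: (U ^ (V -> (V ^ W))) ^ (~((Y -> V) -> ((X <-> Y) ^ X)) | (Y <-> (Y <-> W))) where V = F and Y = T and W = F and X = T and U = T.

F

V ^ W = F ^ F = F
V -> (V ^ W) = F -> F = T
U ^ (V -> (V ^ W)) = T ^ T = F
Y -> V = T -> F = F
X <-> Y = T <-> T = T
(X <-> Y) ^ X = T ^ T = F
(Y -> V) -> ((X <-> Y) ^ X) = F -> F = T
~((Y -> V) -> ((X <-> Y) ^ X)) = ~T = F
Y <-> W = T <-> F = F
Y <-> (Y <-> W) = T <-> F = F
~((Y -> V) -> ((X <-> Y) ^ X)) | (Y <-> (Y <-> W)) = F | F = F
(U ^ (V -> (V ^ W))) ^ (~((Y -> V) -> ((X <-> Y) ^ X)) | (Y <-> (Y <-> W))) = F ^ F = F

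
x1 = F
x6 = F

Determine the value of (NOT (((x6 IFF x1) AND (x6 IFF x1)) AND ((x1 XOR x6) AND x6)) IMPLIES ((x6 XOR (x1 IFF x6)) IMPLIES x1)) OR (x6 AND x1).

Substituting x1=F, x6=F:
x6 IFF x1 = F IFF F = T
x6 IFF x1 = F IFF F = T
(x6 IFF x1) AND (x6 IFF x1) = T AND T = T
x1 XOR x6 = F XOR F = F
(x1 XOR x6) AND x6 = F AND F = F
((x6 IFF x1) AND (x6 IFF x1)) AND ((x1 XOR x6) AND x6) = T AND F = F
NOT (((x6 IFF x1) AND (x6 IFF x1)) AND ((x1 XOR x6) AND x6)) = NOT F = T
x1 IFF x6 = F IFF F = T
x6 XOR (x1 IFF x6) = F XOR T = T
(x6 XOR (x1 IFF x6)) IMPLIES x1 = T IMPLIES F = F
NOT (((x6 IFF x1) AND (x6 IFF x1)) AND ((x1 XOR x6) AND x6)) IMPLIES ((x6 XOR (x1 IFF x6)) IMPLIES x1) = T IMPLIES F = F
x6 AND x1 = F AND F = F
(NOT (((x6 IFF x1) AND (x6 IFF x1)) AND ((x1 XOR x6) AND x6)) IMPLIES ((x6 XOR (x1 IFF x6)) IMPLIES x1)) OR (x6 AND x1) = F OR F = F

F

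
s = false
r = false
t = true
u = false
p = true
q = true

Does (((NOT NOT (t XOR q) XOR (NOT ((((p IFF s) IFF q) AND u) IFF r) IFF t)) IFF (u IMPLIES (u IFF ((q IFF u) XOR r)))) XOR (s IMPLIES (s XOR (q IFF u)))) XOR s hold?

t XOR q = true XOR true = false
NOT (t XOR q) = NOT false = true
NOT NOT (t XOR q) = NOT true = false
p IFF s = true IFF false = false
(p IFF s) IFF q = false IFF true = false
((p IFF s) IFF q) AND u = false AND false = false
(((p IFF s) IFF q) AND u) IFF r = false IFF false = true
NOT ((((p IFF s) IFF q) AND u) IFF r) = NOT true = false
NOT ((((p IFF s) IFF q) AND u) IFF r) IFF t = false IFF true = false
NOT NOT (t XOR q) XOR (NOT ((((p IFF s) IFF q) AND u) IFF r) IFF t) = false XOR false = false
q IFF u = true IFF false = false
(q IFF u) XOR r = false XOR false = false
u IFF ((q IFF u) XOR r) = false IFF false = true
u IMPLIES (u IFF ((q IFF u) XOR r)) = false IMPLIES true = true
(NOT NOT (t XOR q) XOR (NOT ((((p IFF s) IFF q) AND u) IFF r) IFF t)) IFF (u IMPLIES (u IFF ((q IFF u) XOR r))) = false IFF true = false
q IFF u = true IFF false = false
s XOR (q IFF u) = false XOR false = false
s IMPLIES (s XOR (q IFF u)) = false IMPLIES false = true
((NOT NOT (t XOR q) XOR (NOT ((((p IFF s) IFF q) AND u) IFF r) IFF t)) IFF (u IMPLIES (u IFF ((q IFF u) XOR r)))) XOR (s IMPLIES (s XOR (q IFF u))) = false XOR true = true
(((NOT NOT (t XOR q) XOR (NOT ((((p IFF s) IFF q) AND u) IFF r) IFF t)) IFF (u IMPLIES (u IFF ((q IFF u) XOR r)))) XOR (s IMPLIES (s XOR (q IFF u)))) XOR s = true XOR false = true

true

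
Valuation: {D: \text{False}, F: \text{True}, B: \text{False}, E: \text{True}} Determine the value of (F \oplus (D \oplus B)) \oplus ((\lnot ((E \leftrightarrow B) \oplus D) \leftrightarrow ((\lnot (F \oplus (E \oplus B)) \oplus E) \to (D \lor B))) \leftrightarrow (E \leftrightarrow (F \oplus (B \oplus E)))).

D \oplus B = \text{False} \oplus \text{False} = \text{False}
F \oplus (D \oplus B) = \text{True} \oplus \text{False} = \text{True}
E \leftrightarrow B = \text{True} \leftrightarrow \text{False} = \text{False}
(E \leftrightarrow B) \oplus D = \text{False} \oplus \text{False} = \text{False}
\lnot ((E \leftrightarrow B) \oplus D) = \lnot \text{False} = \text{True}
E \oplus B = \text{True} \oplus \text{False} = \text{True}
F \oplus (E \oplus B) = \text{True} \oplus \text{True} = \text{False}
\lnot (F \oplus (E \oplus B)) = \lnot \text{False} = \text{True}
\lnot (F \oplus (E \oplus B)) \oplus E = \text{True} \oplus \text{True} = \text{False}
D \lor B = \text{False} \lor \text{False} = \text{False}
(\lnot (F \oplus (E \oplus B)) \oplus E) \to (D \lor B) = \text{False} \to \text{False} = \text{True}
\lnot ((E \leftrightarrow B) \oplus D) \leftrightarrow ((\lnot (F \oplus (E \oplus B)) \oplus E) \to (D \lor B)) = \text{True} \leftrightarrow \text{True} = \text{True}
B \oplus E = \text{False} \oplus \text{True} = \text{True}
F \oplus (B \oplus E) = \text{True} \oplus \text{True} = \text{False}
E \leftrightarrow (F \oplus (B \oplus E)) = \text{True} \leftrightarrow \text{False} = \text{False}
(\lnot ((E \leftrightarrow B) \oplus D) \leftrightarrow ((\lnot (F \oplus (E \oplus B)) \oplus E) \to (D \lor B))) \leftrightarrow (E \leftrightarrow (F \oplus (B \oplus E))) = \text{True} \leftrightarrow \text{False} = \text{False}
(F \oplus (D \oplus B)) \oplus ((\lnot ((E \leftrightarrow B) \oplus D) \leftrightarrow ((\lnot (F \oplus (E \oplus B)) \oplus E) \to (D \lor B))) \leftrightarrow (E \leftrightarrow (F \oplus (B \oplus E)))) = \text{True} \oplus \text{False} = \text{True}

\text{True}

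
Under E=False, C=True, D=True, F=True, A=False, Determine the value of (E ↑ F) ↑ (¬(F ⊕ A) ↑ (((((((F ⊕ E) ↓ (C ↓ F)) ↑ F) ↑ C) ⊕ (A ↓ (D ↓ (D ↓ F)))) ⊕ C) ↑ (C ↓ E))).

E ↑ F = False ↑ True = True
F ⊕ A = True ⊕ False = True
¬(F ⊕ A) = ¬True = False
F ⊕ E = True ⊕ False = True
C ↓ F = True ↓ True = False
(F ⊕ E) ↓ (C ↓ F) = True ↓ False = False
((F ⊕ E) ↓ (C ↓ F)) ↑ F = False ↑ True = True
(((F ⊕ E) ↓ (C ↓ F)) ↑ F) ↑ C = True ↑ True = False
D ↓ F = True ↓ True = False
D ↓ (D ↓ F) = True ↓ False = False
A ↓ (D ↓ (D ↓ F)) = False ↓ False = True
((((F ⊕ E) ↓ (C ↓ F)) ↑ F) ↑ C) ⊕ (A ↓ (D ↓ (D ↓ F))) = False ⊕ True = True
(((((F ⊕ E) ↓ (C ↓ F)) ↑ F) ↑ C) ⊕ (A ↓ (D ↓ (D ↓ F)))) ⊕ C = True ⊕ True = False
C ↓ E = True ↓ False = False
((((((F ⊕ E) ↓ (C ↓ F)) ↑ F) ↑ C) ⊕ (A ↓ (D ↓ (D ↓ F)))) ⊕ C) ↑ (C ↓ E) = False ↑ False = True
¬(F ⊕ A) ↑ (((((((F ⊕ E) ↓ (C ↓ F)) ↑ F) ↑ C) ⊕ (A ↓ (D ↓ (D ↓ F)))) ⊕ C) ↑ (C ↓ E)) = False ↑ True = True
(E ↑ F) ↑ (¬(F ⊕ A) ↑ (((((((F ⊕ E) ↓ (C ↓ F)) ↑ F) ↑ C) ⊕ (A ↓ (D ↓ (D ↓ F)))) ⊕ C) ↑ (C ↓ E))) = True ↑ True = False

False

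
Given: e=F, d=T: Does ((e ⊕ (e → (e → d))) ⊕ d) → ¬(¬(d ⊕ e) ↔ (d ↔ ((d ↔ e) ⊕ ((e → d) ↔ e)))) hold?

e → d = F → T = T
e → (e → d) = F → T = T
e ⊕ (e → (e → d)) = F ⊕ T = T
(e ⊕ (e → (e → d))) ⊕ d = T ⊕ T = F
d ⊕ e = T ⊕ F = T
¬(d ⊕ e) = ¬T = F
d ↔ e = T ↔ F = F
e → d = F → T = T
(e → d) ↔ e = T ↔ F = F
(d ↔ e) ⊕ ((e → d) ↔ e) = F ⊕ F = F
d ↔ ((d ↔ e) ⊕ ((e → d) ↔ e)) = T ↔ F = F
¬(d ⊕ e) ↔ (d ↔ ((d ↔ e) ⊕ ((e → d) ↔ e))) = F ↔ F = T
¬(¬(d ⊕ e) ↔ (d ↔ ((d ↔ e) ⊕ ((e → d) ↔ e)))) = ¬T = F
((e ⊕ (e → (e → d))) ⊕ d) → ¬(¬(d ⊕ e) ↔ (d ↔ ((d ↔ e) ⊕ ((e → d) ↔ e)))) = F → F = T

T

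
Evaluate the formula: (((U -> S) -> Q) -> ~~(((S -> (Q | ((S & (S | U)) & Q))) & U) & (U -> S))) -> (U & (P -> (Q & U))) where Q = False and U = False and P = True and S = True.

U -> S = False -> True = True
(U -> S) -> Q = True -> False = False
S | U = True | False = True
S & (S | U) = True & True = True
(S & (S | U)) & Q = True & False = False
Q | ((S & (S | U)) & Q) = False | False = False
S -> (Q | ((S & (S | U)) & Q)) = True -> False = False
(S -> (Q | ((S & (S | U)) & Q))) & U = False & False = False
U -> S = False -> True = True
((S -> (Q | ((S & (S | U)) & Q))) & U) & (U -> S) = False & True = False
~(((S -> (Q | ((S & (S | U)) & Q))) & U) & (U -> S)) = ~False = True
~~(((S -> (Q | ((S & (S | U)) & Q))) & U) & (U -> S)) = ~True = False
((U -> S) -> Q) -> ~~(((S -> (Q | ((S & (S | U)) & Q))) & U) & (U -> S)) = False -> False = True
Q & U = False & False = False
P -> (Q & U) = True -> False = False
U & (P -> (Q & U)) = False & False = False
(((U -> S) -> Q) -> ~~(((S -> (Q | ((S & (S | U)) & Q))) & U) & (U -> S))) -> (U & (P -> (Q & U))) = True -> False = False

False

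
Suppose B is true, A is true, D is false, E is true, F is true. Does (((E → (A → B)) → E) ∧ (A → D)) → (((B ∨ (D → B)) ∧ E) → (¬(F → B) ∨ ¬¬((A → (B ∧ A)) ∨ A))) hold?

True

Substituting B=True, A=True, D=False, E=True, F=True:
A → B = True → True = True
E → (A → B) = True → True = True
(E → (A → B)) → E = True → True = True
A → D = True → False = False
((E → (A → B)) → E) ∧ (A → D) = True ∧ False = False
D → B = False → True = True
B ∨ (D → B) = True ∨ True = True
(B ∨ (D → B)) ∧ E = True ∧ True = True
F → B = True → True = True
¬(F → B) = ¬True = False
B ∧ A = True ∧ True = True
A → (B ∧ A) = True → True = True
(A → (B ∧ A)) ∨ A = True ∨ True = True
¬((A → (B ∧ A)) ∨ A) = ¬True = False
¬¬((A → (B ∧ A)) ∨ A) = ¬False = True
¬(F → B) ∨ ¬¬((A → (B ∧ A)) ∨ A) = False ∨ True = True
((B ∨ (D → B)) ∧ E) → (¬(F → B) ∨ ¬¬((A → (B ∧ A)) ∨ A)) = True → True = True
(((E → (A → B)) → E) ∧ (A → D)) → (((B ∨ (D → B)) ∧ E) → (¬(F → B) ∨ ¬¬((A → (B ∧ A)) ∨ A))) = False → True = True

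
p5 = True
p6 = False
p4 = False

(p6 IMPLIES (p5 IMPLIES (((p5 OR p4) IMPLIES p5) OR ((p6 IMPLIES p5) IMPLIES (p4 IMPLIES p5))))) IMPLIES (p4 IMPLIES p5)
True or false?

p5 OR p4 = True OR False = True
(p5 OR p4) IMPLIES p5 = True IMPLIES True = True
p6 IMPLIES p5 = False IMPLIES True = True
p4 IMPLIES p5 = False IMPLIES True = True
(p6 IMPLIES p5) IMPLIES (p4 IMPLIES p5) = True IMPLIES True = True
((p5 OR p4) IMPLIES p5) OR ((p6 IMPLIES p5) IMPLIES (p4 IMPLIES p5)) = True OR True = True
p5 IMPLIES (((p5 OR p4) IMPLIES p5) OR ((p6 IMPLIES p5) IMPLIES (p4 IMPLIES p5))) = True IMPLIES True = True
p6 IMPLIES (p5 IMPLIES (((p5 OR p4) IMPLIES p5) OR ((p6 IMPLIES p5) IMPLIES (p4 IMPLIES p5)))) = False IMPLIES True = True
p4 IMPLIES p5 = False IMPLIES True = True
(p6 IMPLIES (p5 IMPLIES (((p5 OR p4) IMPLIES p5) OR ((p6 IMPLIES p5) IMPLIES (p4 IMPLIES p5))))) IMPLIES (p4 IMPLIES p5) = True IMPLIES True = True

True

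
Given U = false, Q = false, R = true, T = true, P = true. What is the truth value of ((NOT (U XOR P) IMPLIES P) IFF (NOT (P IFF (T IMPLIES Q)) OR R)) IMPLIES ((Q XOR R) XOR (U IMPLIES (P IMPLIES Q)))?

U XOR P = false XOR true = true
NOT (U XOR P) = NOT true = false
NOT (U XOR P) IMPLIES P = false IMPLIES true = true
T IMPLIES Q = true IMPLIES false = false
P IFF (T IMPLIES Q) = true IFF false = false
NOT (P IFF (T IMPLIES Q)) = NOT false = true
NOT (P IFF (T IMPLIES Q)) OR R = true OR true = true
(NOT (U XOR P) IMPLIES P) IFF (NOT (P IFF (T IMPLIES Q)) OR R) = true IFF true = true
Q XOR R = false XOR true = true
P IMPLIES Q = true IMPLIES false = false
U IMPLIES (P IMPLIES Q) = false IMPLIES false = true
(Q XOR R) XOR (U IMPLIES (P IMPLIES Q)) = true XOR true = false
((NOT (U XOR P) IMPLIES P) IFF (NOT (P IFF (T IMPLIES Q)) OR R)) IMPLIES ((Q XOR R) XOR (U IMPLIES (P IMPLIES Q))) = true IMPLIES false = false

false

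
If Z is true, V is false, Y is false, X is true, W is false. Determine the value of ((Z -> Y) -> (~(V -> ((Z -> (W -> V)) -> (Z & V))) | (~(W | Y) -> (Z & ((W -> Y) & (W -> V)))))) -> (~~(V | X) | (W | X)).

True

Substituting Z=True, V=False, Y=False, X=True, W=False:
Z -> Y = True -> False = False
W -> V = False -> False = True
Z -> (W -> V) = True -> True = True
Z & V = True & False = False
(Z -> (W -> V)) -> (Z & V) = True -> False = False
V -> ((Z -> (W -> V)) -> (Z & V)) = False -> False = True
~(V -> ((Z -> (W -> V)) -> (Z & V))) = ~True = False
W | Y = False | False = False
~(W | Y) = ~False = True
W -> Y = False -> False = True
W -> V = False -> False = True
(W -> Y) & (W -> V) = True & True = True
Z & ((W -> Y) & (W -> V)) = True & True = True
~(W | Y) -> (Z & ((W -> Y) & (W -> V))) = True -> True = True
~(V -> ((Z -> (W -> V)) -> (Z & V))) | (~(W | Y) -> (Z & ((W -> Y) & (W -> V)))) = False | True = True
(Z -> Y) -> (~(V -> ((Z -> (W -> V)) -> (Z & V))) | (~(W | Y) -> (Z & ((W -> Y) & (W -> V))))) = False -> True = True
V | X = False | True = True
~(V | X) = ~True = False
~~(V | X) = ~False = True
W | X = False | True = True
~~(V | X) | (W | X) = True | True = True
((Z -> Y) -> (~(V -> ((Z -> (W -> V)) -> (Z & V))) | (~(W | Y) -> (Z & ((W -> Y) & (W -> V)))))) -> (~~(V | X) | (W | X)) = True -> True = True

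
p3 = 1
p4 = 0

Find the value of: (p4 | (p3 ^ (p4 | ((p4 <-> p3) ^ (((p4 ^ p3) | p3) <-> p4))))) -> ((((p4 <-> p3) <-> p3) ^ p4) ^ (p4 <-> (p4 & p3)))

p4 <-> p3 = 0 <-> 1 = 0
p4 ^ p3 = 0 ^ 1 = 1
(p4 ^ p3) | p3 = 1 | 1 = 1
((p4 ^ p3) | p3) <-> p4 = 1 <-> 0 = 0
(p4 <-> p3) ^ (((p4 ^ p3) | p3) <-> p4) = 0 ^ 0 = 0
p4 | ((p4 <-> p3) ^ (((p4 ^ p3) | p3) <-> p4)) = 0 | 0 = 0
p3 ^ (p4 | ((p4 <-> p3) ^ (((p4 ^ p3) | p3) <-> p4))) = 1 ^ 0 = 1
p4 | (p3 ^ (p4 | ((p4 <-> p3) ^ (((p4 ^ p3) | p3) <-> p4)))) = 0 | 1 = 1
p4 <-> p3 = 0 <-> 1 = 0
(p4 <-> p3) <-> p3 = 0 <-> 1 = 0
((p4 <-> p3) <-> p3) ^ p4 = 0 ^ 0 = 0
p4 & p3 = 0 & 1 = 0
p4 <-> (p4 & p3) = 0 <-> 0 = 1
(((p4 <-> p3) <-> p3) ^ p4) ^ (p4 <-> (p4 & p3)) = 0 ^ 1 = 1
(p4 | (p3 ^ (p4 | ((p4 <-> p3) ^ (((p4 ^ p3) | p3) <-> p4))))) -> ((((p4 <-> p3) <-> p3) ^ p4) ^ (p4 <-> (p4 & p3))) = 1 -> 1 = 1

1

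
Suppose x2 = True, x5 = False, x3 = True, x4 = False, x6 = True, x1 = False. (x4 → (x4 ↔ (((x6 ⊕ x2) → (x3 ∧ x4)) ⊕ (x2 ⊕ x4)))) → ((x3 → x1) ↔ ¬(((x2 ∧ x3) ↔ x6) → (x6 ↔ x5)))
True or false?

False

x6 ⊕ x2 = True ⊕ True = False
x3 ∧ x4 = True ∧ False = False
(x6 ⊕ x2) → (x3 ∧ x4) = False → False = True
x2 ⊕ x4 = True ⊕ False = True
((x6 ⊕ x2) → (x3 ∧ x4)) ⊕ (x2 ⊕ x4) = True ⊕ True = False
x4 ↔ (((x6 ⊕ x2) → (x3 ∧ x4)) ⊕ (x2 ⊕ x4)) = False ↔ False = True
x4 → (x4 ↔ (((x6 ⊕ x2) → (x3 ∧ x4)) ⊕ (x2 ⊕ x4))) = False → True = True
x3 → x1 = True → False = False
x2 ∧ x3 = True ∧ True = True
(x2 ∧ x3) ↔ x6 = True ↔ True = True
x6 ↔ x5 = True ↔ False = False
((x2 ∧ x3) ↔ x6) → (x6 ↔ x5) = True → False = False
¬(((x2 ∧ x3) ↔ x6) → (x6 ↔ x5)) = ¬False = True
(x3 → x1) ↔ ¬(((x2 ∧ x3) ↔ x6) → (x6 ↔ x5)) = False ↔ True = False
(x4 → (x4 ↔ (((x6 ⊕ x2) → (x3 ∧ x4)) ⊕ (x2 ⊕ x4)))) → ((x3 → x1) ↔ ¬(((x2 ∧ x3) ↔ x6) → (x6 ↔ x5))) = True → False = False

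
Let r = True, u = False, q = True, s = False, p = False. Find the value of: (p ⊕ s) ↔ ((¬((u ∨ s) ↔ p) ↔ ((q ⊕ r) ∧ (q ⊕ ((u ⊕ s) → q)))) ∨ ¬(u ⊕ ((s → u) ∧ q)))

False

p ⊕ s = False ⊕ False = False
u ∨ s = False ∨ False = False
(u ∨ s) ↔ p = False ↔ False = True
¬((u ∨ s) ↔ p) = ¬True = False
q ⊕ r = True ⊕ True = False
u ⊕ s = False ⊕ False = False
(u ⊕ s) → q = False → True = True
q ⊕ ((u ⊕ s) → q) = True ⊕ True = False
(q ⊕ r) ∧ (q ⊕ ((u ⊕ s) → q)) = False ∧ False = False
¬((u ∨ s) ↔ p) ↔ ((q ⊕ r) ∧ (q ⊕ ((u ⊕ s) → q))) = False ↔ False = True
s → u = False → False = True
(s → u) ∧ q = True ∧ True = True
u ⊕ ((s → u) ∧ q) = False ⊕ True = True
¬(u ⊕ ((s → u) ∧ q)) = ¬True = False
(¬((u ∨ s) ↔ p) ↔ ((q ⊕ r) ∧ (q ⊕ ((u ⊕ s) → q)))) ∨ ¬(u ⊕ ((s → u) ∧ q)) = True ∨ False = True
(p ⊕ s) ↔ ((¬((u ∨ s) ↔ p) ↔ ((q ⊕ r) ∧ (q ⊕ ((u ⊕ s) → q)))) ∨ ¬(u ⊕ ((s → u) ∧ q))) = False ↔ True = False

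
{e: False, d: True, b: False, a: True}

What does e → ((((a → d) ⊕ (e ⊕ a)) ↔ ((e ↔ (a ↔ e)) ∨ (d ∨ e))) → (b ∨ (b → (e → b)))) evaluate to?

a → d = True → True = True
e ⊕ a = False ⊕ True = True
(a → d) ⊕ (e ⊕ a) = True ⊕ True = False
a ↔ e = True ↔ False = False
e ↔ (a ↔ e) = False ↔ False = True
d ∨ e = True ∨ False = True
(e ↔ (a ↔ e)) ∨ (d ∨ e) = True ∨ True = True
((a → d) ⊕ (e ⊕ a)) ↔ ((e ↔ (a ↔ e)) ∨ (d ∨ e)) = False ↔ True = False
e → b = False → False = True
b → (e → b) = False → True = True
b ∨ (b → (e → b)) = False ∨ True = True
(((a → d) ⊕ (e ⊕ a)) ↔ ((e ↔ (a ↔ e)) ∨ (d ∨ e))) → (b ∨ (b → (e → b))) = False → True = True
e → ((((a → d) ⊕ (e ⊕ a)) ↔ ((e ↔ (a ↔ e)) ∨ (d ∨ e))) → (b ∨ (b → (e → b)))) = False → True = True

True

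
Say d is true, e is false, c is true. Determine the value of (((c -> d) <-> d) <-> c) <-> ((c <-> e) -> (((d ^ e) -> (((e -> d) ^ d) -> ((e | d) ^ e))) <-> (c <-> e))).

True

Substituting d=True, e=False, c=True:
c -> d = True -> True = True
(c -> d) <-> d = True <-> True = True
((c -> d) <-> d) <-> c = True <-> True = True
c <-> e = True <-> False = False
d ^ e = True ^ False = True
e -> d = False -> True = True
(e -> d) ^ d = True ^ True = False
e | d = False | True = True
(e | d) ^ e = True ^ False = True
((e -> d) ^ d) -> ((e | d) ^ e) = False -> True = True
(d ^ e) -> (((e -> d) ^ d) -> ((e | d) ^ e)) = True -> True = True
c <-> e = True <-> False = False
((d ^ e) -> (((e -> d) ^ d) -> ((e | d) ^ e))) <-> (c <-> e) = True <-> False = False
(c <-> e) -> (((d ^ e) -> (((e -> d) ^ d) -> ((e | d) ^ e))) <-> (c <-> e)) = False -> False = True
(((c -> d) <-> d) <-> c) <-> ((c <-> e) -> (((d ^ e) -> (((e -> d) ^ d) -> ((e | d) ^ e))) <-> (c <-> e))) = True <-> True = True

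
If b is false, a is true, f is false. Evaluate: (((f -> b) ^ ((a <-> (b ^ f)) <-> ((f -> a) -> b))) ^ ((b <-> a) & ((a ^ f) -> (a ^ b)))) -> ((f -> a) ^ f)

True

Substituting b=False, a=True, f=False:
f -> b = False -> False = True
b ^ f = False ^ False = False
a <-> (b ^ f) = True <-> False = False
f -> a = False -> True = True
(f -> a) -> b = True -> False = False
(a <-> (b ^ f)) <-> ((f -> a) -> b) = False <-> False = True
(f -> b) ^ ((a <-> (b ^ f)) <-> ((f -> a) -> b)) = True ^ True = False
b <-> a = False <-> True = False
a ^ f = True ^ False = True
a ^ b = True ^ False = True
(a ^ f) -> (a ^ b) = True -> True = True
(b <-> a) & ((a ^ f) -> (a ^ b)) = False & True = False
((f -> b) ^ ((a <-> (b ^ f)) <-> ((f -> a) -> b))) ^ ((b <-> a) & ((a ^ f) -> (a ^ b))) = False ^ False = False
f -> a = False -> True = True
(f -> a) ^ f = True ^ False = True
(((f -> b) ^ ((a <-> (b ^ f)) <-> ((f -> a) -> b))) ^ ((b <-> a) & ((a ^ f) -> (a ^ b)))) -> ((f -> a) ^ f) = False -> True = True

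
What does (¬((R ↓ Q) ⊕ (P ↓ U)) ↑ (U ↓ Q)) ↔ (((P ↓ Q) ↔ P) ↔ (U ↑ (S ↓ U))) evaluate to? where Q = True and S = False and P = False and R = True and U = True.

True

R ↓ Q = True ↓ True = False
P ↓ U = False ↓ True = False
(R ↓ Q) ⊕ (P ↓ U) = False ⊕ False = False
¬((R ↓ Q) ⊕ (P ↓ U)) = ¬False = True
U ↓ Q = True ↓ True = False
¬((R ↓ Q) ⊕ (P ↓ U)) ↑ (U ↓ Q) = True ↑ False = True
P ↓ Q = False ↓ True = False
(P ↓ Q) ↔ P = False ↔ False = True
S ↓ U = False ↓ True = False
U ↑ (S ↓ U) = True ↑ False = True
((P ↓ Q) ↔ P) ↔ (U ↑ (S ↓ U)) = True ↔ True = True
(¬((R ↓ Q) ⊕ (P ↓ U)) ↑ (U ↓ Q)) ↔ (((P ↓ Q) ↔ P) ↔ (U ↑ (S ↓ U))) = True ↔ True = True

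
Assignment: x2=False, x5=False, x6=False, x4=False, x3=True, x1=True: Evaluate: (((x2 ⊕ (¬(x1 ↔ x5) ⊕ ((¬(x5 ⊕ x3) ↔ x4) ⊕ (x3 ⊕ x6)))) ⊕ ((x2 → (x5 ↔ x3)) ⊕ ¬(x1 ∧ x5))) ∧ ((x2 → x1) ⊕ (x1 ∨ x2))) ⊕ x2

False

x1 ↔ x5 = True ↔ False = False
¬(x1 ↔ x5) = ¬False = True
x5 ⊕ x3 = False ⊕ True = True
¬(x5 ⊕ x3) = ¬True = False
¬(x5 ⊕ x3) ↔ x4 = False ↔ False = True
x3 ⊕ x6 = True ⊕ False = True
(¬(x5 ⊕ x3) ↔ x4) ⊕ (x3 ⊕ x6) = True ⊕ True = False
¬(x1 ↔ x5) ⊕ ((¬(x5 ⊕ x3) ↔ x4) ⊕ (x3 ⊕ x6)) = True ⊕ False = True
x2 ⊕ (¬(x1 ↔ x5) ⊕ ((¬(x5 ⊕ x3) ↔ x4) ⊕ (x3 ⊕ x6))) = False ⊕ True = True
x5 ↔ x3 = False ↔ True = False
x2 → (x5 ↔ x3) = False → False = True
x1 ∧ x5 = True ∧ False = False
¬(x1 ∧ x5) = ¬False = True
(x2 → (x5 ↔ x3)) ⊕ ¬(x1 ∧ x5) = True ⊕ True = False
(x2 ⊕ (¬(x1 ↔ x5) ⊕ ((¬(x5 ⊕ x3) ↔ x4) ⊕ (x3 ⊕ x6)))) ⊕ ((x2 → (x5 ↔ x3)) ⊕ ¬(x1 ∧ x5)) = True ⊕ False = True
x2 → x1 = False → True = True
x1 ∨ x2 = True ∨ False = True
(x2 → x1) ⊕ (x1 ∨ x2) = True ⊕ True = False
((x2 ⊕ (¬(x1 ↔ x5) ⊕ ((¬(x5 ⊕ x3) ↔ x4) ⊕ (x3 ⊕ x6)))) ⊕ ((x2 → (x5 ↔ x3)) ⊕ ¬(x1 ∧ x5))) ∧ ((x2 → x1) ⊕ (x1 ∨ x2)) = True ∧ False = False
(((x2 ⊕ (¬(x1 ↔ x5) ⊕ ((¬(x5 ⊕ x3) ↔ x4) ⊕ (x3 ⊕ x6)))) ⊕ ((x2 → (x5 ↔ x3)) ⊕ ¬(x1 ∧ x5))) ∧ ((x2 → x1) ⊕ (x1 ∨ x2))) ⊕ x2 = False ⊕ False = False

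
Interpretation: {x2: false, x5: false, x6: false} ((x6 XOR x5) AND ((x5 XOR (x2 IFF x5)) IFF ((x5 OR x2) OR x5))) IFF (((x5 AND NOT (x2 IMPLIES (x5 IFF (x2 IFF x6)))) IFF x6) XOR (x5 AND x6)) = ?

Substituting x2=false, x5=false, x6=false:
x6 XOR x5 = false XOR false = false
x2 IFF x5 = false IFF false = true
x5 XOR (x2 IFF x5) = false XOR true = true
x5 OR x2 = false OR false = false
(x5 OR x2) OR x5 = false OR false = false
(x5 XOR (x2 IFF x5)) IFF ((x5 OR x2) OR x5) = true IFF false = false
(x6 XOR x5) AND ((x5 XOR (x2 IFF x5)) IFF ((x5 OR x2) OR x5)) = false AND false = false
x2 IFF x6 = false IFF false = true
x5 IFF (x2 IFF x6) = false IFF true = false
x2 IMPLIES (x5 IFF (x2 IFF x6)) = false IMPLIES false = true
NOT (x2 IMPLIES (x5 IFF (x2 IFF x6))) = NOT true = false
x5 AND NOT (x2 IMPLIES (x5 IFF (x2 IFF x6))) = false AND false = false
(x5 AND NOT (x2 IMPLIES (x5 IFF (x2 IFF x6)))) IFF x6 = false IFF false = true
x5 AND x6 = false AND false = false
((x5 AND NOT (x2 IMPLIES (x5 IFF (x2 IFF x6)))) IFF x6) XOR (x5 AND x6) = true XOR false = true
((x6 XOR x5) AND ((x5 XOR (x2 IFF x5)) IFF ((x5 OR x2) OR x5))) IFF (((x5 AND NOT (x2 IMPLIES (x5 IFF (x2 IFF x6)))) IFF x6) XOR (x5 AND x6)) = false IFF true = false

false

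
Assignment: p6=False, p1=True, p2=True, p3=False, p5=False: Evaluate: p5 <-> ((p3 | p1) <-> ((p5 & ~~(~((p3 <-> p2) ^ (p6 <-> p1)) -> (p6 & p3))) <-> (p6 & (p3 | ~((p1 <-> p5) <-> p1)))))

p3 | p1 = False | True = True
p3 <-> p2 = False <-> True = False
p6 <-> p1 = False <-> True = False
(p3 <-> p2) ^ (p6 <-> p1) = False ^ False = False
~((p3 <-> p2) ^ (p6 <-> p1)) = ~False = True
p6 & p3 = False & False = False
~((p3 <-> p2) ^ (p6 <-> p1)) -> (p6 & p3) = True -> False = False
~(~((p3 <-> p2) ^ (p6 <-> p1)) -> (p6 & p3)) = ~False = True
~~(~((p3 <-> p2) ^ (p6 <-> p1)) -> (p6 & p3)) = ~True = False
p5 & ~~(~((p3 <-> p2) ^ (p6 <-> p1)) -> (p6 & p3)) = False & False = False
p1 <-> p5 = True <-> False = False
(p1 <-> p5) <-> p1 = False <-> True = False
~((p1 <-> p5) <-> p1) = ~False = True
p3 | ~((p1 <-> p5) <-> p1) = False | True = True
p6 & (p3 | ~((p1 <-> p5) <-> p1)) = False & True = False
(p5 & ~~(~((p3 <-> p2) ^ (p6 <-> p1)) -> (p6 & p3))) <-> (p6 & (p3 | ~((p1 <-> p5) <-> p1))) = False <-> False = True
(p3 | p1) <-> ((p5 & ~~(~((p3 <-> p2) ^ (p6 <-> p1)) -> (p6 & p3))) <-> (p6 & (p3 | ~((p1 <-> p5) <-> p1)))) = True <-> True = True
p5 <-> ((p3 | p1) <-> ((p5 & ~~(~((p3 <-> p2) ^ (p6 <-> p1)) -> (p6 & p3))) <-> (p6 & (p3 | ~((p1 <-> p5) <-> p1))))) = False <-> True = False

False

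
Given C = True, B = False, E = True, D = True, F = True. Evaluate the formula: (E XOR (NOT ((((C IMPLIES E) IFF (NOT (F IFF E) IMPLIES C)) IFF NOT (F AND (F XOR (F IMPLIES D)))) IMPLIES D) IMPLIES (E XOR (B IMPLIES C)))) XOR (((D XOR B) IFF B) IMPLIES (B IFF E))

C IMPLIES E = True IMPLIES True = True
F IFF E = True IFF True = True
NOT (F IFF E) = NOT True = False
NOT (F IFF E) IMPLIES C = False IMPLIES True = True
(C IMPLIES E) IFF (NOT (F IFF E) IMPLIES C) = True IFF True = True
F IMPLIES D = True IMPLIES True = True
F XOR (F IMPLIES D) = True XOR True = False
F AND (F XOR (F IMPLIES D)) = True AND False = False
NOT (F AND (F XOR (F IMPLIES D))) = NOT False = True
((C IMPLIES E) IFF (NOT (F IFF E) IMPLIES C)) IFF NOT (F AND (F XOR (F IMPLIES D))) = True IFF True = True
(((C IMPLIES E) IFF (NOT (F IFF E) IMPLIES C)) IFF NOT (F AND (F XOR (F IMPLIES D)))) IMPLIES D = True IMPLIES True = True
NOT ((((C IMPLIES E) IFF (NOT (F IFF E) IMPLIES C)) IFF NOT (F AND (F XOR (F IMPLIES D)))) IMPLIES D) = NOT True = False
B IMPLIES C = False IMPLIES True = True
E XOR (B IMPLIES C) = True XOR True = False
NOT ((((C IMPLIES E) IFF (NOT (F IFF E) IMPLIES C)) IFF NOT (F AND (F XOR (F IMPLIES D)))) IMPLIES D) IMPLIES (E XOR (B IMPLIES C)) = False IMPLIES False = True
E XOR (NOT ((((C IMPLIES E) IFF (NOT (F IFF E) IMPLIES C)) IFF NOT (F AND (F XOR (F IMPLIES D)))) IMPLIES D) IMPLIES (E XOR (B IMPLIES C))) = True XOR True = False
D XOR B = True XOR False = True
(D XOR B) IFF B = True IFF False = False
B IFF E = False IFF True = False
((D XOR B) IFF B) IMPLIES (B IFF E) = False IMPLIES False = True
(E XOR (NOT ((((C IMPLIES E) IFF (NOT (F IFF E) IMPLIES C)) IFF NOT (F AND (F XOR (F IMPLIES D)))) IMPLIES D) IMPLIES (E XOR (B IMPLIES C)))) XOR (((D XOR B) IFF B) IMPLIES (B IFF E)) = False XOR True = True

True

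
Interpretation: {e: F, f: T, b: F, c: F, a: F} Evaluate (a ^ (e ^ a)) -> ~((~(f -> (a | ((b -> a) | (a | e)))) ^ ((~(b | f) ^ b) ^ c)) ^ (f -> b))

T

Substituting e=F, f=T, b=F, c=F, a=F:
e ^ a = F ^ F = F
a ^ (e ^ a) = F ^ F = F
b -> a = F -> F = T
a | e = F | F = F
(b -> a) | (a | e) = T | F = T
a | ((b -> a) | (a | e)) = F | T = T
f -> (a | ((b -> a) | (a | e))) = T -> T = T
~(f -> (a | ((b -> a) | (a | e)))) = ~T = F
b | f = F | T = T
~(b | f) = ~T = F
~(b | f) ^ b = F ^ F = F
(~(b | f) ^ b) ^ c = F ^ F = F
~(f -> (a | ((b -> a) | (a | e)))) ^ ((~(b | f) ^ b) ^ c) = F ^ F = F
f -> b = T -> F = F
(~(f -> (a | ((b -> a) | (a | e)))) ^ ((~(b | f) ^ b) ^ c)) ^ (f -> b) = F ^ F = F
~((~(f -> (a | ((b -> a) | (a | e)))) ^ ((~(b | f) ^ b) ^ c)) ^ (f -> b)) = ~F = T
(a ^ (e ^ a)) -> ~((~(f -> (a | ((b -> a) | (a | e)))) ^ ((~(b | f) ^ b) ^ c)) ^ (f -> b)) = F -> T = T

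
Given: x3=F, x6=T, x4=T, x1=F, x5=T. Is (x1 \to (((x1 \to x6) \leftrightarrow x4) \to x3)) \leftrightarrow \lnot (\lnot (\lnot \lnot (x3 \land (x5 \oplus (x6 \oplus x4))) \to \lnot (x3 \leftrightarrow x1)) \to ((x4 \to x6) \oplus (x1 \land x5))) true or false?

x1 \to x6 = F \to T = T
(x1 \to x6) \leftrightarrow x4 = T \leftrightarrow T = T
((x1 \to x6) \leftrightarrow x4) \to x3 = T \to F = F
x1 \to (((x1 \to x6) \leftrightarrow x4) \to x3) = F \to F = T
x6 \oplus x4 = T \oplus T = F
x5 \oplus (x6 \oplus x4) = T \oplus F = T
x3 \land (x5 \oplus (x6 \oplus x4)) = F \land T = F
\lnot (x3 \land (x5 \oplus (x6 \oplus x4))) = \lnot F = T
\lnot \lnot (x3 \land (x5 \oplus (x6 \oplus x4))) = \lnot T = F
x3 \leftrightarrow x1 = F \leftrightarrow F = T
\lnot (x3 \leftrightarrow x1) = \lnot T = F
\lnot \lnot (x3 \land (x5 \oplus (x6 \oplus x4))) \to \lnot (x3 \leftrightarrow x1) = F \to F = T
\lnot (\lnot \lnot (x3 \land (x5 \oplus (x6 \oplus x4))) \to \lnot (x3 \leftrightarrow x1)) = \lnot T = F
x4 \to x6 = T \to T = T
x1 \land x5 = F \land T = F
(x4 \to x6) \oplus (x1 \land x5) = T \oplus F = T
\lnot (\lnot \lnot (x3 \land (x5 \oplus (x6 \oplus x4))) \to \lnot (x3 \leftrightarrow x1)) \to ((x4 \to x6) \oplus (x1 \land x5)) = F \to T = T
\lnot (\lnot (\lnot \lnot (x3 \land (x5 \oplus (x6 \oplus x4))) \to \lnot (x3 \leftrightarrow x1)) \to ((x4 \to x6) \oplus (x1 \land x5))) = \lnot T = F
(x1 \to (((x1 \to x6) \leftrightarrow x4) \to x3)) \leftrightarrow \lnot (\lnot (\lnot \lnot (x3 \land (x5 \oplus (x6 \oplus x4))) \to \lnot (x3 \leftrightarrow x1)) \to ((x4 \to x6) \oplus (x1 \land x5))) = T \leftrightarrow F = F

F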